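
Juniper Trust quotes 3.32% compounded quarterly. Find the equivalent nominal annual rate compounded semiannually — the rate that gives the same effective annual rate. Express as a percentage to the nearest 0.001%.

3.334%

EAR = (1 + 0.0332/4)^4 − 1 = 0.033616.
Solve (1 + r/2)^2 = 1.033616: r/2 = 1.033616^(1/2) − 1 = 0.016669, so r = 0.033338 = 3.334%.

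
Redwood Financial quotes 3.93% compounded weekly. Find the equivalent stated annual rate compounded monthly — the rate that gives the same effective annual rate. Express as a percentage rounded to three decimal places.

3.935%

EAR = (1 + 0.0393/52)^52 − 1 = 0.040067.
Solve (1 + r/12)^12 = 1.040067: r/12 = 1.040067^(1/12) − 1 = 0.003279, so r = 0.039350 = 3.935%.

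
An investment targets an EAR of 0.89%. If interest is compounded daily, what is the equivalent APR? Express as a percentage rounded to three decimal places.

(1 + r/365)^365 − 1 = 0.0089, so 1 + r/365 = 1.0089^(1/365).
r/365 = 0.000024, so r = 0.008861 = 0.886%.

0.886%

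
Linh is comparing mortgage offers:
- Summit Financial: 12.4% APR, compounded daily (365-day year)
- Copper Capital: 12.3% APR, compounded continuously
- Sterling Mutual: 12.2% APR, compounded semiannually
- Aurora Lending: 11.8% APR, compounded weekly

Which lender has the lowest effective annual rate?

Summit Financial: (1 + 0.124/365)^365 − 1 = 13.199%
Copper Capital: e^0.123 − 1 = 13.088%
Sterling Mutual: (1 + 0.122/2)^2 − 1 = 12.572%
Aurora Lending: (1 + 0.118/52)^52 − 1 = 12.509%
The lowest effective annual rate is Aurora Lending at 12.509%.

Aurora Lending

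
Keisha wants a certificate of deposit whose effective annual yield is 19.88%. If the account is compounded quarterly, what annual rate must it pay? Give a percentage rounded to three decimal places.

(1 + r/4)^4 − 1 = 0.1988, so 1 + r/4 = 1.1988^(1/4).
r/4 = 0.046373, so r = 0.185494 = 18.549%.

18.549%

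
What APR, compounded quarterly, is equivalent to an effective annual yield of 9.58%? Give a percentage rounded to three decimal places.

(1 + r/4)^4 − 1 = 0.0958, so 1 + r/4 = 1.0958^(1/4).
r/4 = 0.023135, so r = 0.092539 = 9.254%.

9.254%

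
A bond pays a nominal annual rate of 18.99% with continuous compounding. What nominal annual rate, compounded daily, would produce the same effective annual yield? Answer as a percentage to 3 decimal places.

18.995%

EAR under continuous compounding: e^0.1899 − 1 = 0.209129.
Solve (1 + r/365)^365 = 1.209129: r/365 = 1.209129^(1/365) − 1 = 0.000520, so r = 0.189949 = 18.995%.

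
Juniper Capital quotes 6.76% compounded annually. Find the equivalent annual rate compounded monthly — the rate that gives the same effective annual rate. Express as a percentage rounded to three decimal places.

Compounded annually, EAR = nominal = 0.067600.
Solve (1 + r/12)^12 = 1.067600: r/12 = 1.067600^(1/12) − 1 = 0.005466, so r = 0.065592 = 6.559%.

6.559%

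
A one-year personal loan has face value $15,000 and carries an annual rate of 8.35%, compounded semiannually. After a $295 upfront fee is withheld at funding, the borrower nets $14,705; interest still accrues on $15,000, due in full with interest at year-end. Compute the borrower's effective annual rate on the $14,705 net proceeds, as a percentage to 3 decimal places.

10.701%

Amount owed after one year: 15,000 × (1 + 0.0835/2)^2 = 15,000 × 1.085243 = $16,278.65.
Effective rate on net proceeds: 16,278.65 / 14,705 − 1 = 0.107014 = 10.701%.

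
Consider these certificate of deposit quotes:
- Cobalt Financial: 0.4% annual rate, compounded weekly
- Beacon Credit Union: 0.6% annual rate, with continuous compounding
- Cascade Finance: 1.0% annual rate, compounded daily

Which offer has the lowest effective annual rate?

Cobalt Financial: (1 + 0.004/52)^52 − 1 = 0.401%
Beacon Credit Union: e^0.006 − 1 = 0.602%
Cascade Finance: (1 + 0.010/365)^365 − 1 = 1.005%
The lowest effective annual rate is Cobalt Financial at 0.401%.

Cobalt Financial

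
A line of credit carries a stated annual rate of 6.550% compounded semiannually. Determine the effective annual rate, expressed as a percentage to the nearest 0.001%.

6.657%

EAR = (1 + 0.06550/2)^2 − 1.
= (1 + 0.032750)^2 − 1 = 1.066573 − 1 = 6.657%.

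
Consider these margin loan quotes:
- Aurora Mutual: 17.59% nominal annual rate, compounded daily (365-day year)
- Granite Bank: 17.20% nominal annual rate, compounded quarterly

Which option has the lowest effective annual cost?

Granite Bank

Aurora Mutual: (1 + 0.1759/365)^365 − 1 = 19.227%
Granite Bank: (1 + 0.1720/4)^4 − 1 = 18.342%
The lowest effective annual rate is Granite Bank at 18.342%.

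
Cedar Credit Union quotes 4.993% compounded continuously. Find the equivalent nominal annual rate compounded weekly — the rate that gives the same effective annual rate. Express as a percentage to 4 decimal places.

4.9954%

EAR under continuous compounding: e^0.04993 − 1 = 0.051198.
Solve (1 + r/52)^52 = 1.051198: r/52 = 1.051198^(1/52) − 1 = 0.000961, so r = 0.049954 = 4.9954%.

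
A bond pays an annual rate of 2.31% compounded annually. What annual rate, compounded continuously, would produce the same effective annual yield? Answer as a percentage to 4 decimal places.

Compounded annually, EAR = nominal = 0.023100.
Equivalent continuous rate: r = ln(1 + 0.023100) = 0.022837 = 2.2837%.

2.2837%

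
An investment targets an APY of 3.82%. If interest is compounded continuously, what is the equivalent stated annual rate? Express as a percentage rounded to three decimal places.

3.749%

Continuous: nominal r satisfies e^r − 1 = 0.0382.
r = ln(1 + 0.0382) = ln(1.0382) = 0.037488 = 3.749%.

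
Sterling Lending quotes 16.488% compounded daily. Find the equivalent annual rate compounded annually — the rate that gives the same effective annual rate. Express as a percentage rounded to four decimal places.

EAR = (1 + 0.16488/365)^365 − 1 = 0.179208.
Compounded annually, the equivalent nominal rate is the EAR itself: 17.9208%.

17.9208%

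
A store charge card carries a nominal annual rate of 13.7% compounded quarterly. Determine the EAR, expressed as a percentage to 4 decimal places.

EAR = (1 + 0.137/4)^4 − 1.
= 1.144200 − 1 = 14.4200%.

14.4200%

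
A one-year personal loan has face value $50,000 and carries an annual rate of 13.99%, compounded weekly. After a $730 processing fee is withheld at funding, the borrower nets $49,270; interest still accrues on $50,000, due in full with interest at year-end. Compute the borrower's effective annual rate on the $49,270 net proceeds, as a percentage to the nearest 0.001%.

16.698%

Amount owed after one year: 50,000 × (1 + 0.1399/52)^52 = 50,000 × 1.149943 = $57,497.14.
Effective rate on net proceeds: 57,497.14 / 49,270 − 1 = 0.166981 = 16.698%.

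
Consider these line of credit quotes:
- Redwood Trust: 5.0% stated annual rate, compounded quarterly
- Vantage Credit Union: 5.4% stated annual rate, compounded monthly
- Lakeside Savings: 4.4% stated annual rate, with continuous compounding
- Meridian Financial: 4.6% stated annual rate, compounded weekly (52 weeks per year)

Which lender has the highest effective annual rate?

Vantage Credit Union

Redwood Trust: (1 + 0.050/4)^4 − 1 = 5.095%
Vantage Credit Union: (1 + 0.054/12)^12 − 1 = 5.536%
Lakeside Savings: e^0.044 − 1 = 4.498%
Meridian Financial: (1 + 0.046/52)^52 − 1 = 4.705%
The highest effective annual rate is Vantage Credit Union at 5.536%.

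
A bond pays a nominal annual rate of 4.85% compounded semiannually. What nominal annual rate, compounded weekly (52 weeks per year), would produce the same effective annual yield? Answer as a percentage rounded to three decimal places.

EAR = (1 + 0.0485/2)^2 − 1 = 0.049088.
Solve (1 + r/52)^52 = 1.049088: r/52 = 1.049088^(1/52) − 1 = 0.000922, so r = 0.047943 = 4.794%.

4.794%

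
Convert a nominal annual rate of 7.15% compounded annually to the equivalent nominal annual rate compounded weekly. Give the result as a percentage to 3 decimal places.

Compounded annually, EAR = nominal = 0.071500.
Solve (1 + r/52)^52 = 1.071500: r/52 = 1.071500^(1/52) − 1 = 0.001329, so r = 0.069105 = 6.911%.

6.911%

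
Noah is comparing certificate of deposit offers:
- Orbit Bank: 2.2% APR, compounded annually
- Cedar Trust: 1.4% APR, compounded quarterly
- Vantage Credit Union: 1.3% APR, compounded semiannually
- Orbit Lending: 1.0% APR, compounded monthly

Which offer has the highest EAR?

Orbit Bank

Orbit Bank: compounded annually, EAR = 2.200%
Cedar Trust: (1 + 0.014/4)^4 − 1 = 1.407%
Vantage Credit Union: (1 + 0.013/2)^2 − 1 = 1.304%
Orbit Lending: (1 + 0.010/12)^12 − 1 = 1.005%
The highest effective annual rate is Orbit Bank at 2.200%.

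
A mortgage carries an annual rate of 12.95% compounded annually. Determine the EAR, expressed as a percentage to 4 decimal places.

Annual compounding means the effective rate equals the nominal rate: 12.9500%.

12.9500%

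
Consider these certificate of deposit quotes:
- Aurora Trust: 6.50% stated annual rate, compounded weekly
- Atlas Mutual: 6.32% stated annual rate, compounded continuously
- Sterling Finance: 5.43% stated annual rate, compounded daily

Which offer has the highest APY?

Aurora Trust: (1 + 0.0650/52)^52 − 1 = 6.712%
Atlas Mutual: e^0.0632 − 1 = 6.524%
Sterling Finance: (1 + 0.0543/365)^365 − 1 = 5.580%
The highest effective annual rate is Aurora Trust at 6.712%.

Aurora Trust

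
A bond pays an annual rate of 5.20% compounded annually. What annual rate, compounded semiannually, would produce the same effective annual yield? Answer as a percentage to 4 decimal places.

5.1341%

Compounded annually, EAR = nominal = 0.052000.
Solve (1 + r/2)^2 = 1.052000: r/2 = 1.052000^(1/2) − 1 = 0.025671, so r = 0.051341 = 5.1341%.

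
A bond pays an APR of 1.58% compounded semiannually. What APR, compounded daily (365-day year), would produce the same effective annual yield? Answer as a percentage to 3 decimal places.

1.574%

EAR = (1 + 0.0158/2)^2 − 1 = 0.015862.
Solve (1 + r/365)^365 = 1.015862: r/365 = 1.015862^(1/365) − 1 = 0.000043, so r = 0.015738 = 1.574%.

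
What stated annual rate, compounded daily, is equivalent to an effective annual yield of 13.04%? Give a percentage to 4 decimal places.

12.2592%

(1 + r/365)^365 − 1 = 0.1304, so 1 + r/365 = 1.1304^(1/365).
r/365 = 0.000336, so r = 0.122592 = 12.2592%.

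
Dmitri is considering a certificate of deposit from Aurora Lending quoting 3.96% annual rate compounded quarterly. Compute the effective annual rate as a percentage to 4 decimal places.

4.0192%

EAR = (1 + 0.0396/4)^4 − 1.
= 1.040192 − 1 = 4.0192%.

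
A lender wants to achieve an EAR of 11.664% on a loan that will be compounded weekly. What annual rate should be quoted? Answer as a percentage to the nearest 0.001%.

11.044%

(1 + r/52)^52 − 1 = 0.11664, so 1 + r/52 = 1.11664^(1/52).
r/52 = 0.002124, so r = 0.110441 = 11.044%.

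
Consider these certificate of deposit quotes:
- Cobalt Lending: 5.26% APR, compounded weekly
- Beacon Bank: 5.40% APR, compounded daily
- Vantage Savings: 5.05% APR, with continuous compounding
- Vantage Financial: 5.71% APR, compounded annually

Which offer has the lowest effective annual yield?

Vantage Savings

Cobalt Lending: (1 + 0.0526/52)^52 − 1 = 5.398%
Beacon Bank: (1 + 0.0540/365)^365 − 1 = 5.548%
Vantage Savings: e^0.0505 − 1 = 5.180%
Vantage Financial: compounded annually, EAR = 5.710%
The lowest effective annual rate is Vantage Savings at 5.180%.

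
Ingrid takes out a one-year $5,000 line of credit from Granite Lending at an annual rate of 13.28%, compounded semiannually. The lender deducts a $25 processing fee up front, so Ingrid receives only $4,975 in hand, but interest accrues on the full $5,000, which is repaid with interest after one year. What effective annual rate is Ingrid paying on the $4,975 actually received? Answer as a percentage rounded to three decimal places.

14.292%

Amount owed after one year: 5,000 × (1 + 0.1328/2)^2 = 5,000 × 1.137209 = $5,686.04.
Effective rate on net proceeds: 5,686.04 / 4,975 − 1 = 0.142924 = 14.292%.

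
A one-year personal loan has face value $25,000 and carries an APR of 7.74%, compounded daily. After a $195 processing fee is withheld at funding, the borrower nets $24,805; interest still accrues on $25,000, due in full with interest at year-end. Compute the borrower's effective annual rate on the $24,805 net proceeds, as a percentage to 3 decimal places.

8.896%

Amount owed after one year: 25,000 × (1 + 0.0774/365)^365 = 25,000 × 1.080465 = $27,011.63.
Effective rate on net proceeds: 27,011.63 / 24,805 − 1 = 0.088959 = 8.896%.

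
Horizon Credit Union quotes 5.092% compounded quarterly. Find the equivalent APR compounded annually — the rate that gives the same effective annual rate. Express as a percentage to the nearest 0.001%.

5.190%

EAR = (1 + 0.05092/4)^4 − 1 = 0.051901.
Compounded annually, the equivalent nominal rate is the EAR itself: 5.190%.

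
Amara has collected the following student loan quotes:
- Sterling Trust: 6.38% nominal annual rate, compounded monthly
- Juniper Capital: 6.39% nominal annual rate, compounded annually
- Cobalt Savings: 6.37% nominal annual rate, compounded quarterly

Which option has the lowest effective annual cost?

Juniper Capital

Sterling Trust: (1 + 0.0638/12)^12 − 1 = 6.570%
Juniper Capital: compounded annually, EAR = 6.390%
Cobalt Savings: (1 + 0.0637/4)^4 − 1 = 6.524%
The lowest effective annual rate is Juniper Capital at 6.390%.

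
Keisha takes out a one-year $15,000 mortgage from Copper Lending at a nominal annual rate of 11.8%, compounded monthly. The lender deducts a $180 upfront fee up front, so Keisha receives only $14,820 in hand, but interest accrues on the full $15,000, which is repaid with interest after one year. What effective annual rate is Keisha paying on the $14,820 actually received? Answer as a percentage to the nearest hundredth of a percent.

13.83%

Amount owed after one year: 15,000 × (1 + 0.118/12)^12 = 15,000 × 1.124596 = $16,868.94.
Effective rate on net proceeds: 16,868.94 / 14,820 − 1 = 0.138255 = 13.83%.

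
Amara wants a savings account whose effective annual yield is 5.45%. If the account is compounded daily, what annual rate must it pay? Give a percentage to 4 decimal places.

5.3071%

(1 + r/365)^365 − 1 = 0.0545, so 1 + r/365 = 1.0545^(1/365).
r/365 = 0.000145, so r = 0.053071 = 5.3071%.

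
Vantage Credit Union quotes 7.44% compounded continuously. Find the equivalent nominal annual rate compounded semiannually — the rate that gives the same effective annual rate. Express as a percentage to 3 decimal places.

7.580%

EAR under continuous compounding: e^0.0744 − 1 = 0.077238.
Solve (1 + r/2)^2 = 1.077238: r/2 = 1.077238^(1/2) − 1 = 0.037901, so r = 0.075801 = 7.580%.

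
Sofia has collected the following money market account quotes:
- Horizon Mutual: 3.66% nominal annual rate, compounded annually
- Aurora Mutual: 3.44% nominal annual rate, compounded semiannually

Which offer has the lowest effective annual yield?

Horizon Mutual: compounded annually, EAR = 3.660%
Aurora Mutual: (1 + 0.0344/2)^2 − 1 = 3.470%
The lowest effective annual rate is Aurora Mutual at 3.470%.

Aurora Mutual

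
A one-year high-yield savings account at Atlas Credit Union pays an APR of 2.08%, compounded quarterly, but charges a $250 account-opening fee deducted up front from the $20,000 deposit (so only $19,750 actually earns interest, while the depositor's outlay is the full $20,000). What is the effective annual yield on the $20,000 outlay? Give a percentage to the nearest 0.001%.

0.820%

Value after one year: 19,750 × (1 + 0.0208/4)^4 = 19,750 × 1.020963 = $20,164.02.
Effective yield on the $20,000 outlay: 20,164.02 / 20,000 − 1 = 0.008201 = 0.820%.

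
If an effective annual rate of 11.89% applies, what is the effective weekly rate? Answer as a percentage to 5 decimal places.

0.21628%

The per-week rate i satisfies (1 + i)^52 = 1 + 0.1189.
i = 1.1189^(1/52) − 1 = 0.0021628 = 0.21628%.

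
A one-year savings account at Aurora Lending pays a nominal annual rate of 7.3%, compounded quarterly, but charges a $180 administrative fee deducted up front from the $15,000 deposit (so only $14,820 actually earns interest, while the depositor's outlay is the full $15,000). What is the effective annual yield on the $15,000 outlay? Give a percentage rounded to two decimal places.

Value after one year: 14,820 × (1 + 0.073/4)^4 = 14,820 × 1.075023 = $15,931.84.
Effective yield on the $15,000 outlay: 15,931.84 / 15,000 − 1 = 0.062123 = 6.21%.

6.21%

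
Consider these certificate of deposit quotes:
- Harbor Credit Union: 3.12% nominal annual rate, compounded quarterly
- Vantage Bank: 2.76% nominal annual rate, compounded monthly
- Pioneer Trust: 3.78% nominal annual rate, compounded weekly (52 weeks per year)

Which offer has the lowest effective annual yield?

Harbor Credit Union: (1 + 0.0312/4)^4 − 1 = 3.157%
Vantage Bank: (1 + 0.0276/12)^12 − 1 = 2.795%
Pioneer Trust: (1 + 0.0378/52)^52 − 1 = 3.851%
The lowest effective annual rate is Vantage Bank at 2.795%.

Vantage Bank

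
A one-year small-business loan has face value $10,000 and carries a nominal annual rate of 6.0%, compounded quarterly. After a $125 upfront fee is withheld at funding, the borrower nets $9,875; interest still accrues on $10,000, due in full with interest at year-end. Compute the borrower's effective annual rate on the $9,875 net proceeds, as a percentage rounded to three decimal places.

Amount owed after one year: 10,000 × (1 + 0.060/4)^4 = 10,000 × 1.061364 = $10,613.64.
Effective rate on net proceeds: 10,613.64 / 9,875 − 1 = 0.074799 = 7.480%.

7.480%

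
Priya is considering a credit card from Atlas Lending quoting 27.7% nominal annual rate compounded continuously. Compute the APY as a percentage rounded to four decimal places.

With continuous compounding, EAR = e^0.277 − 1.
e^0.277 = 1.319166, so EAR = 0.319166 = 31.9166%.

31.9166%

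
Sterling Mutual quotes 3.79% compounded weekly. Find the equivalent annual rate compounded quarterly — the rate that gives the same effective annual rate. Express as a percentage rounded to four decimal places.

3.8066%

EAR = (1 + 0.0379/52)^52 − 1 = 0.038613.
Solve (1 + r/4)^4 = 1.038613: r/4 = 1.038613^(1/4) − 1 = 0.009517, so r = 0.038066 = 3.8066%.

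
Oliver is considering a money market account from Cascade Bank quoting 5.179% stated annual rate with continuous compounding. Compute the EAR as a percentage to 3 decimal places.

5.315%

With continuous compounding, EAR = e^0.05179 − 1.
e^0.05179 = 1.053155, so EAR = 0.053155 = 5.315%.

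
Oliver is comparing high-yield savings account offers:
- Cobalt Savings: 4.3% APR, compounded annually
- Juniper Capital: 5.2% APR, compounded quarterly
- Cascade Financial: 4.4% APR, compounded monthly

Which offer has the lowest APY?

Cobalt Savings: compounded annually, EAR = 4.300%
Juniper Capital: (1 + 0.052/4)^4 − 1 = 5.302%
Cascade Financial: (1 + 0.044/12)^12 − 1 = 4.490%
The lowest effective annual rate is Cobalt Savings at 4.300%.

Cobalt Savings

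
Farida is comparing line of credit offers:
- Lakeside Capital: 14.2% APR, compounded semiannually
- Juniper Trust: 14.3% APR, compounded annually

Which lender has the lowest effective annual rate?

Juniper Trust

Lakeside Capital: (1 + 0.142/2)^2 − 1 = 14.704%
Juniper Trust: compounded annually, EAR = 14.300%
The lowest effective annual rate is Juniper Trust at 14.300%.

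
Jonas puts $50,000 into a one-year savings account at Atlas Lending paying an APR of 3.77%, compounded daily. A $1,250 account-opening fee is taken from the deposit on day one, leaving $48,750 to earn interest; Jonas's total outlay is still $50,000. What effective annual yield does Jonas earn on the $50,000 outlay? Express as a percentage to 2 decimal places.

1.25%

Value after one year: 48,750 × (1 + 0.0377/365)^365 = 48,750 × 1.038418 = $50,622.86.
Effective yield on the $50,000 outlay: 50,622.86 / 50,000 − 1 = 0.012457 = 1.25%.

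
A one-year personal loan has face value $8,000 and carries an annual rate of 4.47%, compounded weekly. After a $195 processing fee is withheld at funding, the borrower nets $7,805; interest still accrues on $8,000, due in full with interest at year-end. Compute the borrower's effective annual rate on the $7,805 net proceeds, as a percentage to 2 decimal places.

7.18%

Amount owed after one year: 8,000 × (1 + 0.0447/52)^52 = 8,000 × 1.045694 = $8,365.55.
Effective rate on net proceeds: 8,365.55 / 7,805 − 1 = 0.071820 = 7.18%.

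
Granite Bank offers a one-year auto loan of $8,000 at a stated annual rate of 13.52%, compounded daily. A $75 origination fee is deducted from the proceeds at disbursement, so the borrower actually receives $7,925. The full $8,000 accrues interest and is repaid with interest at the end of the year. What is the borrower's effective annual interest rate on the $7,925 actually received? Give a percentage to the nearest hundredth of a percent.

Amount owed after one year: 8,000 × (1 + 0.1352/365)^365 = 8,000 × 1.144737 = $9,157.90.
Effective rate on net proceeds: 9,157.90 / 7,925 − 1 = 0.155571 = 15.56%.

15.56%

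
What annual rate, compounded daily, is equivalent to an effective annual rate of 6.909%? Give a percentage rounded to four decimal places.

(1 + r/365)^365 − 1 = 0.06909, so 1 + r/365 = 1.06909^(1/365).
r/365 = 0.000183, so r = 0.066814 = 6.6814%.

6.6814%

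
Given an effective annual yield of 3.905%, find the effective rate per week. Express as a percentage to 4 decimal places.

The per-week rate i satisfies (1 + i)^52 = 1 + 0.03905.
i = 1.03905^(1/52) − 1 = 0.0007369 = 0.0737%.

0.0737%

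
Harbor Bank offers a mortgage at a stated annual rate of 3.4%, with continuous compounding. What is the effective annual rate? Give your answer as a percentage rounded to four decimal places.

3.4585%

With continuous compounding, EAR = e^0.034 − 1.
e^0.034 = 1.034585, so EAR = 0.034585 = 3.4585%.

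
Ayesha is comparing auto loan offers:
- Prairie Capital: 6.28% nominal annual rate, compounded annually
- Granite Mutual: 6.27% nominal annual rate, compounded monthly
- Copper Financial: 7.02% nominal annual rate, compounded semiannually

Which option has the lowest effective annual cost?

Prairie Capital: compounded annually, EAR = 6.280%
Granite Mutual: (1 + 0.0627/12)^12 − 1 = 6.453%
Copper Financial: (1 + 0.0702/2)^2 − 1 = 7.143%
The lowest effective annual rate is Prairie Capital at 6.280%.

Prairie Capital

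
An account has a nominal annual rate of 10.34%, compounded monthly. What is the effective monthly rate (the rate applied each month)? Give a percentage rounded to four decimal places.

With a nominal annual rate compounded monthly, the periodic rate is the nominal rate divided by 12.
i = 0.1034 / 12 = 0.0086167 = 0.8617%.

0.8617%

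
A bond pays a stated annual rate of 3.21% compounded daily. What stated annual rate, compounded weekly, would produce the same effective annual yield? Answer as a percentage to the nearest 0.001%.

EAR = (1 + 0.0321/365)^365 − 1 = 0.032619.
Solve (1 + r/52)^52 = 1.032619: r/52 = 1.032619^(1/52) − 1 = 0.000617, so r = 0.032108 = 3.211%.

3.211%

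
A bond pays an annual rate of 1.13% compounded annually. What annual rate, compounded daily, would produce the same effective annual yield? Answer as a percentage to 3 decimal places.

1.124%

Compounded annually, EAR = nominal = 0.011300.
Solve (1 + r/365)^365 = 1.011300: r/365 = 1.011300^(1/365) − 1 = 0.000031, so r = 0.011237 = 1.124%.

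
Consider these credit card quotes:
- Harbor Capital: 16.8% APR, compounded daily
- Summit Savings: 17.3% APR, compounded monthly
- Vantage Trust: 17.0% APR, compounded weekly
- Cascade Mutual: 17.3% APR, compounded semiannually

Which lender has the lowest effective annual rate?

Harbor Capital: (1 + 0.168/365)^365 − 1 = 18.289%
Summit Savings: (1 + 0.173/12)^12 − 1 = 18.740%
Vantage Trust: (1 + 0.170/52)^52 − 1 = 18.498%
Cascade Mutual: (1 + 0.173/2)^2 − 1 = 18.048%
The lowest effective annual rate is Cascade Mutual at 18.048%.

Cascade Mutual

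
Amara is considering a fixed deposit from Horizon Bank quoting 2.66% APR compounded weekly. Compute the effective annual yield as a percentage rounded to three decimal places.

EAR = (1 + 0.0266/52)^52 − 1.
= (1 + 0.000512)^52 − 1 = 1.026950 − 1 = 2.695%.

2.695%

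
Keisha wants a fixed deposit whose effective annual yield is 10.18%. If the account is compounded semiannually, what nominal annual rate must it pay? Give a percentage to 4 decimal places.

(1 + r/2)^2 − 1 = 0.1018, so 1 + r/2 = 1.1018^(1/2).
r/2 = 0.049667, so r = 0.099333 = 9.9333%.

9.9333%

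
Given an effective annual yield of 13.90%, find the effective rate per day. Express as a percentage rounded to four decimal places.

0.0357%

The per-day rate i satisfies (1 + i)^365 = 1 + 0.1390.
i = 1.1390^(1/365) − 1 = 0.0003566 = 0.0357%.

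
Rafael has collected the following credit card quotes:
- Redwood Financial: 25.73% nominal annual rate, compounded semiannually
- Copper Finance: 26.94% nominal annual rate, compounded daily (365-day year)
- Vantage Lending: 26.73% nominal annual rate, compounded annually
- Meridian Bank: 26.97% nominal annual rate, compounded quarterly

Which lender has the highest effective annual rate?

Redwood Financial: (1 + 0.2573/2)^2 − 1 = 27.385%
Copper Finance: (1 + 0.2694/365)^365 − 1 = 30.905%
Vantage Lending: compounded annually, EAR = 26.730%
Meridian Bank: (1 + 0.2697/4)^4 − 1 = 29.822%
The highest effective annual rate is Copper Finance at 30.905%.

Copper Finance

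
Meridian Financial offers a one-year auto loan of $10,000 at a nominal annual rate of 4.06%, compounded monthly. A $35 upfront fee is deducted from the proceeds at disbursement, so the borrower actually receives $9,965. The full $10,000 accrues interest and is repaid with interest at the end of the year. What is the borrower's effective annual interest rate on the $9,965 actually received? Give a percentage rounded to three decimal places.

4.502%

Amount owed after one year: 10,000 × (1 + 0.0406/12)^12 = 10,000 × 1.041364 = $10,413.64.
Effective rate on net proceeds: 10,413.64 / 9,965 − 1 = 0.045022 = 4.502%.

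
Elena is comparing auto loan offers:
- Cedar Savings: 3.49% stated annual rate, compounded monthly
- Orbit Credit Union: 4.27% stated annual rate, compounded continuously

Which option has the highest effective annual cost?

Cedar Savings: (1 + 0.0349/12)^12 − 1 = 3.546%
Orbit Credit Union: e^0.0427 − 1 = 4.362%
The highest effective annual rate is Orbit Credit Union at 4.362%.

Orbit Credit Union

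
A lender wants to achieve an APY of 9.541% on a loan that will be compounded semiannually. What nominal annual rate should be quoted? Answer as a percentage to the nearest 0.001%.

9.324%

(1 + r/2)^2 − 1 = 0.09541, so 1 + r/2 = 1.09541^(1/2).
r/2 = 0.046618, so r = 0.093237 = 9.324%.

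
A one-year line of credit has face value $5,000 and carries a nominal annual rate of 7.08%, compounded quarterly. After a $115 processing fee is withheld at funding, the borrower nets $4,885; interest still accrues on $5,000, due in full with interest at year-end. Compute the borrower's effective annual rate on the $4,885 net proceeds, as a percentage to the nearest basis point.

9.80%

Amount owed after one year: 5,000 × (1 + 0.0708/4)^4 = 5,000 × 1.072702 = $5,363.51.
Effective rate on net proceeds: 5,363.51 / 4,885 − 1 = 0.097955 = 9.80%.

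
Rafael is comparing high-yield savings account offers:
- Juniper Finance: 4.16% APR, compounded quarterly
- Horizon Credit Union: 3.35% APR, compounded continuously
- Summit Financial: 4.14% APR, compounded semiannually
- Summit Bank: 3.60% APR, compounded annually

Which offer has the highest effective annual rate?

Juniper Finance: (1 + 0.0416/4)^4 − 1 = 4.225%
Horizon Credit Union: e^0.0335 − 1 = 3.407%
Summit Financial: (1 + 0.0414/2)^2 − 1 = 4.183%
Summit Bank: compounded annually, EAR = 3.600%
The highest effective annual rate is Juniper Finance at 4.225%.

Juniper Finance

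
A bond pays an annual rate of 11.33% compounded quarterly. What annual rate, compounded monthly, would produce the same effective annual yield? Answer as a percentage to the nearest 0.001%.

EAR = (1 + 0.1133/4)^4 − 1 = 0.118205.
Solve (1 + r/12)^12 = 1.118205: r/12 = 1.118205^(1/12) − 1 = 0.009354, so r = 0.112247 = 11.225%.

11.225%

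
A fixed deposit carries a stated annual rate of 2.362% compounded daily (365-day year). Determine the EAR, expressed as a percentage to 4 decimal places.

EAR = (1 + 0.02362/365)^365 − 1.
= 1.023900 − 1 = 2.3900%.

2.3900%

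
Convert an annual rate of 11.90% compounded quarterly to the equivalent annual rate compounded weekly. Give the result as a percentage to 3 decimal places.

EAR = (1 + 0.1190/4)^4 − 1 = 0.124416.
Solve (1 + r/52)^52 = 1.124416: r/52 = 1.124416^(1/52) − 1 = 0.002258, so r = 0.117397 = 11.740%.

11.740%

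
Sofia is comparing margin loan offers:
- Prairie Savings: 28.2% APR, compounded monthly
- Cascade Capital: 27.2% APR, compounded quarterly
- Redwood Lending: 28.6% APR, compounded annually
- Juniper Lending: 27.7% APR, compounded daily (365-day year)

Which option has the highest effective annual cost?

Prairie Savings

Prairie Savings: (1 + 0.282/12)^12 − 1 = 32.146%
Cascade Capital: (1 + 0.272/4)^4 − 1 = 30.102%
Redwood Lending: compounded annually, EAR = 28.600%
Juniper Lending: (1 + 0.277/365)^365 − 1 = 31.903%
The highest effective annual rate is Prairie Savings at 32.146%.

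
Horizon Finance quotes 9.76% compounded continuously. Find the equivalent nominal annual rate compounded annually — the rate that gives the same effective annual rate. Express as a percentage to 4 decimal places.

10.2522%

EAR under continuous compounding: e^0.0976 − 1 = 0.102522.
Compounded annually, the equivalent nominal rate is the EAR itself: 10.2522%.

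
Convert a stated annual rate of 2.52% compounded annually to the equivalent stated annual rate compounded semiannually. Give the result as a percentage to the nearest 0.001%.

Compounded annually, EAR = nominal = 0.025200.
Solve (1 + r/2)^2 = 1.025200: r/2 = 1.025200^(1/2) − 1 = 0.012522, so r = 0.025043 = 2.504%.

2.504%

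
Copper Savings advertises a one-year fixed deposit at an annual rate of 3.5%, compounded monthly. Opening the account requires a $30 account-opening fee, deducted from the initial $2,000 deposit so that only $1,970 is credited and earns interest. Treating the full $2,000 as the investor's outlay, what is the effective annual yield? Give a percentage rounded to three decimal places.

2.003%

Value after one year: 1,970 × (1 + 0.035/12)^12 = 1,970 × 1.035567 = $2,040.07.
Effective yield on the $2,000 outlay: 2,040.07 / 2,000 − 1 = 0.020033 = 2.003%.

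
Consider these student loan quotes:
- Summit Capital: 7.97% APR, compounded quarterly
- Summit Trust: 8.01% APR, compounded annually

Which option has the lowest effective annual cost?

Summit Capital: (1 + 0.0797/4)^4 − 1 = 8.211%
Summit Trust: compounded annually, EAR = 8.010%
The lowest effective annual rate is Summit Trust at 8.010%.

Summit Trust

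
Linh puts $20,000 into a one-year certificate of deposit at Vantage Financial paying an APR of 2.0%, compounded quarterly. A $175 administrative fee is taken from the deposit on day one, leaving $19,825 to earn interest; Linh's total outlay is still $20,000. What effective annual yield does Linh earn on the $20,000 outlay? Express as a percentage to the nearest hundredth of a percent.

1.12%

Value after one year: 19,825 × (1 + 0.020/4)^4 = 19,825 × 1.020151 = $20,224.48.
Effective yield on the $20,000 outlay: 20,224.48 / 20,000 − 1 = 0.011224 = 1.12%.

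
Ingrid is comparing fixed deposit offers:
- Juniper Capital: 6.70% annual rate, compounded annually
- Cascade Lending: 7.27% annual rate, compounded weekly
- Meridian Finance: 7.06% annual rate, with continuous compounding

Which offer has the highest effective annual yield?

Juniper Capital: compounded annually, EAR = 6.700%
Cascade Lending: (1 + 0.0727/52)^52 − 1 = 7.535%
Meridian Finance: e^0.0706 − 1 = 7.315%
The highest effective annual rate is Cascade Lending at 7.535%.

Cascade Lending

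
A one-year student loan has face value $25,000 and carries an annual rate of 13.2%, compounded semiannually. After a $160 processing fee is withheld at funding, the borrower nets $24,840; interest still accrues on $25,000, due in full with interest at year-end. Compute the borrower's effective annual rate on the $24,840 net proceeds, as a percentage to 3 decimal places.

Amount owed after one year: 25,000 × (1 + 0.132/2)^2 = 25,000 × 1.136356 = $28,408.90.
Effective rate on net proceeds: 28,408.90 / 24,840 − 1 = 0.143676 = 14.368%.

14.368%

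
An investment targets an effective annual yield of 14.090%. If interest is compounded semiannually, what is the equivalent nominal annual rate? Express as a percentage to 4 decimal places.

13.6258%

(1 + r/2)^2 − 1 = 0.14090, so 1 + r/2 = 1.14090^(1/2).
r/2 = 0.068129, so r = 0.136258 = 13.6258%.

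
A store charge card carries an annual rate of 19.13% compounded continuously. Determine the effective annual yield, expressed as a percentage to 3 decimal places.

With continuous compounding, EAR = e^0.1913 − 1.
e^0.1913 = 1.210823, so EAR = 0.210823 = 21.082%.

21.082%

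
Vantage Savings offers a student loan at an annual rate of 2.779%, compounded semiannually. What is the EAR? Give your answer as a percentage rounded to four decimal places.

2.7983%

EAR = (1 + 0.02779/2)^2 − 1.
= (1 + 0.013895)^2 − 1 = 1.027983 − 1 = 2.7983%.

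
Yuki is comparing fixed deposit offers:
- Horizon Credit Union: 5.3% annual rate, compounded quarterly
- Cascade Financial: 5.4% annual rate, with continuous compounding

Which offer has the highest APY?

Horizon Credit Union: (1 + 0.053/4)^4 − 1 = 5.406%
Cascade Financial: e^0.054 − 1 = 5.548%
The highest effective annual rate is Cascade Financial at 5.548%.

Cascade Financial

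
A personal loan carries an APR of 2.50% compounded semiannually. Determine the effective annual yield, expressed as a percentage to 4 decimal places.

2.5156%

EAR = (1 + 0.0250/2)^2 − 1.
= (1 + 0.012500)^2 − 1 = 1.025156 − 1 = 2.5156%.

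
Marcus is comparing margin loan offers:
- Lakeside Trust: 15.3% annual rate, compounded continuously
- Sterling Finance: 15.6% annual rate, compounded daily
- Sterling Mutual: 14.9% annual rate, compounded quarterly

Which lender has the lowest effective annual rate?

Sterling Mutual

Lakeside Trust: e^0.153 − 1 = 16.532%
Sterling Finance: (1 + 0.156/365)^365 − 1 = 16.879%
Sterling Mutual: (1 + 0.149/4)^4 − 1 = 15.753%
The lowest effective annual rate is Sterling Mutual at 15.753%.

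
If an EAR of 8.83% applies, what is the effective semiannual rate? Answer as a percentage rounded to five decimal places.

4.32162%

The per-half-year rate i satisfies (1 + i)^2 = 1 + 0.0883.
i = 1.0883^(1/2) − 1 = 0.0432162 = 4.32162%.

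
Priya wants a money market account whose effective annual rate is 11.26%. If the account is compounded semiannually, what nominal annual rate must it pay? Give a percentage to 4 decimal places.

(1 + r/2)^2 − 1 = 0.1126, so 1 + r/2 = 1.1126^(1/2).
r/2 = 0.054799, so r = 0.109597 = 10.9597%.

10.9597%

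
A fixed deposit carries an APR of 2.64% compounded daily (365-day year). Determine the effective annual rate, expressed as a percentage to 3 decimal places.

EAR = (1 + 0.0264/365)^365 − 1.
= 1.026751 − 1 = 2.675%.

2.675%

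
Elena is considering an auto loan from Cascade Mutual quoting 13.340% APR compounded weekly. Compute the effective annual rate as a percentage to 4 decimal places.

EAR = (1 + 0.13340/52)^52 − 1.
= (1 + 0.002565)^52 − 1 = 1.142512 − 1 = 14.2512%.

14.2512%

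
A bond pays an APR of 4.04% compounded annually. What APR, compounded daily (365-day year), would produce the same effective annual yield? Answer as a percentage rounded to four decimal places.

3.9607%

Compounded annually, EAR = nominal = 0.040400.
Solve (1 + r/365)^365 = 1.040400: r/365 = 1.040400^(1/365) − 1 = 0.000109, so r = 0.039607 = 3.9607%.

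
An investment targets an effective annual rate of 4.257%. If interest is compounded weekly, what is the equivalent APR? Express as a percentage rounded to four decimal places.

4.1706%

(1 + r/52)^52 − 1 = 0.04257, so 1 + r/52 = 1.04257^(1/52).
r/52 = 0.000802, so r = 0.041706 = 4.1706%.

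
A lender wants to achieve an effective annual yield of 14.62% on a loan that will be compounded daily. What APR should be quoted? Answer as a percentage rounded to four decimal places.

(1 + r/365)^365 − 1 = 0.1462, so 1 + r/365 = 1.1462^(1/365).
r/365 = 0.000374, so r = 0.136478 = 13.6478%.

13.6478%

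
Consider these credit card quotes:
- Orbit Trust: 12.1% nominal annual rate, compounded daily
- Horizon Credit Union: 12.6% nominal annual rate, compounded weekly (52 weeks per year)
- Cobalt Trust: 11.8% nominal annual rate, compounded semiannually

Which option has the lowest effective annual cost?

Orbit Trust: (1 + 0.121/365)^365 − 1 = 12.860%
Horizon Credit Union: (1 + 0.126/52)^52 − 1 = 13.411%
Cobalt Trust: (1 + 0.118/2)^2 − 1 = 12.148%
The lowest effective annual rate is Cobalt Trust at 12.148%.

Cobalt Trust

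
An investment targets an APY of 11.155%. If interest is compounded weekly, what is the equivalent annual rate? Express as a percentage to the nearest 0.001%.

10.586%

(1 + r/52)^52 − 1 = 0.11155, so 1 + r/52 = 1.11155^(1/52).
r/52 = 0.002036, so r = 0.105863 = 10.586%.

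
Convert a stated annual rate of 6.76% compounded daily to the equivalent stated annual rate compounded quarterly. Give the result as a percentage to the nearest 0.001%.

6.817%

EAR = (1 + 0.0676/365)^365 − 1 = 0.069931.
Solve (1 + r/4)^4 = 1.069931: r/4 = 1.069931^(1/4) − 1 = 0.017042, so r = 0.068168 = 6.817%.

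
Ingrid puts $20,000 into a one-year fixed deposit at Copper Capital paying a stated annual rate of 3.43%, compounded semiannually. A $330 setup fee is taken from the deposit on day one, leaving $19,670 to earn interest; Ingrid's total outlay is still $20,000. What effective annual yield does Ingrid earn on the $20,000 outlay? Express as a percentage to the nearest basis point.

1.75%

Value after one year: 19,670 × (1 + 0.0343/2)^2 = 19,670 × 1.034594 = $20,350.47.
Effective yield on the $20,000 outlay: 20,350.47 / 20,000 − 1 = 0.017523 = 1.75%.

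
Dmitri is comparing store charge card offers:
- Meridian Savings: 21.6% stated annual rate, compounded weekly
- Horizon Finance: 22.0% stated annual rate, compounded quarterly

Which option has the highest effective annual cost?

Meridian Savings: (1 + 0.216/52)^52 − 1 = 24.055%
Horizon Finance: (1 + 0.220/4)^4 − 1 = 23.882%
The highest effective annual rate is Meridian Savings at 24.055%.

Meridian Savings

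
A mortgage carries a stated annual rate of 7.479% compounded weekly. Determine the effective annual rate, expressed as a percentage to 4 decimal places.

7.7600%

EAR = (1 + 0.07479/52)^52 − 1.
= 1.077600 − 1 = 7.7600%.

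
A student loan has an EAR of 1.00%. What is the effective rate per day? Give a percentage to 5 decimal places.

0.00273%

The per-day rate i satisfies (1 + i)^365 = 1 + 0.0100.
i = 1.0100^(1/365) − 1 = 0.0000273 = 0.00273%.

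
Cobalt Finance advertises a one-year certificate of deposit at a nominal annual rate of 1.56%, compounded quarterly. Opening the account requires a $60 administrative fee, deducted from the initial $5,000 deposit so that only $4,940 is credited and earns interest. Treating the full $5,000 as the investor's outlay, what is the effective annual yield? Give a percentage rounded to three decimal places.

0.350%

Value after one year: 4,940 × (1 + 0.0156/4)^4 = 4,940 × 1.015691 = $5,017.52.
Effective yield on the $5,000 outlay: 5,017.52 / 5,000 − 1 = 0.003503 = 0.350%.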